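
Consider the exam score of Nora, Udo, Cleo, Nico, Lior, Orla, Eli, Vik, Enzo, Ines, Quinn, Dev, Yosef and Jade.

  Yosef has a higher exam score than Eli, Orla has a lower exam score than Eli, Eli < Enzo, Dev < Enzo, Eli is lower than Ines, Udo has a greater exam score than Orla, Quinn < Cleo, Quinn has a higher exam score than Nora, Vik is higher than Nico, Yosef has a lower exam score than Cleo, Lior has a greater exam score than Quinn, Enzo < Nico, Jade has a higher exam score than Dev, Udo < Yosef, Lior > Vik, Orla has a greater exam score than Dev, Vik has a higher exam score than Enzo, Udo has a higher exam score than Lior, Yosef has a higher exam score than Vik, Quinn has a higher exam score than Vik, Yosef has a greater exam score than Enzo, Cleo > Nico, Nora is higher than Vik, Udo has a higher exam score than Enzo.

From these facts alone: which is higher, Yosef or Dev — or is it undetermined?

Yosef

Dev < Orla and Orla < Eli give Dev < Eli.
With Eli < Enzo: Dev < Orla < Eli < Enzo.
Then Enzo < Nico extends the chain to Nico.
Then Nico < Vik extends the chain to Vik.
Then Vik < Nora extends the chain to Nora.
With Nora < Quinn: Dev < Orla < Eli < Enzo < Nico < Vik < Nora < Quinn.
With Quinn < Lior: Dev < Orla < Eli < Enzo < Nico < Vik < Nora < Quinn < Lior.
Then Lior < Udo extends the chain to Udo.
Then Udo < Yosef extends the chain to Yosef.
So Yosef is higher.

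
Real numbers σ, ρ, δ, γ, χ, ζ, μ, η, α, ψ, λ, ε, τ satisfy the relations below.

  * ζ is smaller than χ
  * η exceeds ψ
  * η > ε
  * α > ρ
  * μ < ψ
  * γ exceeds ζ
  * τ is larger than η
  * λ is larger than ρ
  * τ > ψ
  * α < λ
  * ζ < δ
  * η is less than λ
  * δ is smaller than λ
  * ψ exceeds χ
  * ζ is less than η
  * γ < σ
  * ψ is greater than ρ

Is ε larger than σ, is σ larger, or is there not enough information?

undetermined

Following every chain through ε: above ε we get η, τ, λ.
σ is not reached, and no chain runs the other way from σ to ε.
So the given relations leave the order of ε and σ undetermined.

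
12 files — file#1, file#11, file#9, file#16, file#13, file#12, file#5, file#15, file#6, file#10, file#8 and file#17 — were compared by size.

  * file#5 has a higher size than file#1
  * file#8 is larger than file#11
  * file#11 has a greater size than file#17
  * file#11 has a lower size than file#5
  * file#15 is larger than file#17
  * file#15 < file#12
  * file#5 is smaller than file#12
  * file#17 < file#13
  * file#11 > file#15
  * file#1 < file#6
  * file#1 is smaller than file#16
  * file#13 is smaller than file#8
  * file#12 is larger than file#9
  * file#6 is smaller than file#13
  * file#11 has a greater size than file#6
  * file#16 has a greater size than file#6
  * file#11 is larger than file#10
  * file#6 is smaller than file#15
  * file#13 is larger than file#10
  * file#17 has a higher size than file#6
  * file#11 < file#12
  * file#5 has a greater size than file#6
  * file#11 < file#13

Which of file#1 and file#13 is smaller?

Following the relations from file#1: file#1 < file#6 < file#17 < file#15 < file#11 < file#13.
So file#1 < file#13; file#1 is the smaller of the two.

file#1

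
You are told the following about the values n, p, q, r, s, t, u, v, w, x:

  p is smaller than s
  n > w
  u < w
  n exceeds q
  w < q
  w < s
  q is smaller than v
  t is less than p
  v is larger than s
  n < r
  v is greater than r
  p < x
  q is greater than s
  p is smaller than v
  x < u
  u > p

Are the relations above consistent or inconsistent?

consistent

Every relation is compatible with t < p < x < u < w < s < q < n < r < v; the set is consistent.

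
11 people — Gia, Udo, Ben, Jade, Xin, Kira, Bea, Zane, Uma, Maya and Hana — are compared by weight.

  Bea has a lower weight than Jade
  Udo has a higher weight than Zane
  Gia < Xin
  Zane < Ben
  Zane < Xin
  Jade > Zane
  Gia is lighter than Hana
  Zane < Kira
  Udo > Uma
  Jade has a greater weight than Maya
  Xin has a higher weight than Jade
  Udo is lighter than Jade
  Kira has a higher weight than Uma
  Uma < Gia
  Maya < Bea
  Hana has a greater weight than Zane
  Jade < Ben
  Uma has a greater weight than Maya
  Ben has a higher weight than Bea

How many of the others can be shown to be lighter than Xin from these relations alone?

7

The elements the relations force below Xin are Maya, Zane, Bea, Uma, Udo, Jade, Gia — no chain reaches any other.
That is 7.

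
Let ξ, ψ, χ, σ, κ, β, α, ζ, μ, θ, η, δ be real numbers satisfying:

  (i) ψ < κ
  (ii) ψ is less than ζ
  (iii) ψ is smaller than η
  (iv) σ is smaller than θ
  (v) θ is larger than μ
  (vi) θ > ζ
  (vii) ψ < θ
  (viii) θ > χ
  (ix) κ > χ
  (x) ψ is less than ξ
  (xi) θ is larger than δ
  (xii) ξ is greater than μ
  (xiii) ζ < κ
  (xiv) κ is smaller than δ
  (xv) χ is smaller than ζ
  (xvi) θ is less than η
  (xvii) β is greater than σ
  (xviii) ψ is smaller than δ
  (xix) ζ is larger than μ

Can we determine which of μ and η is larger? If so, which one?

η

Chaining the given relations: μ < ζ < κ < δ < θ < η.
So η is larger.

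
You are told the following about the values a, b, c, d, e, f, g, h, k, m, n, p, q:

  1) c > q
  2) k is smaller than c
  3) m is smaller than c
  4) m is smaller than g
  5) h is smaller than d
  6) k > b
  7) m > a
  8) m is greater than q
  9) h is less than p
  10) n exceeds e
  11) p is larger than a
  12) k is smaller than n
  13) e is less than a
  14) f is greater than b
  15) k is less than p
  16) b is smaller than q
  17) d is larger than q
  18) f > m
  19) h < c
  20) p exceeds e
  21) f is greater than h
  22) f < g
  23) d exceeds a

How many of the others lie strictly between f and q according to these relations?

1

The relations place q below f. An element lies strictly between them when it is forced above q and also forced below f.
Above q: {m, d, g, c}. Below f: {e, b, h, a, m}.
Intersection: {m} — 1.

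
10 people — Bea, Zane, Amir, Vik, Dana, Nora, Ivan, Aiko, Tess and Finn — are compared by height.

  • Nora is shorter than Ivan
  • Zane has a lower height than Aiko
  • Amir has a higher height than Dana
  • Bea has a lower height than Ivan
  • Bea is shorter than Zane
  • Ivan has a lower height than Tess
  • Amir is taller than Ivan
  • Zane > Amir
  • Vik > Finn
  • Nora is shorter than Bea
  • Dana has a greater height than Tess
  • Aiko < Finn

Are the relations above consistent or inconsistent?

The single ordering Nora < Bea < Ivan < Tess < Dana < Amir < Zane < Aiko < Finn < Vik satisfies every listed relation, so no contradiction arises.

consistent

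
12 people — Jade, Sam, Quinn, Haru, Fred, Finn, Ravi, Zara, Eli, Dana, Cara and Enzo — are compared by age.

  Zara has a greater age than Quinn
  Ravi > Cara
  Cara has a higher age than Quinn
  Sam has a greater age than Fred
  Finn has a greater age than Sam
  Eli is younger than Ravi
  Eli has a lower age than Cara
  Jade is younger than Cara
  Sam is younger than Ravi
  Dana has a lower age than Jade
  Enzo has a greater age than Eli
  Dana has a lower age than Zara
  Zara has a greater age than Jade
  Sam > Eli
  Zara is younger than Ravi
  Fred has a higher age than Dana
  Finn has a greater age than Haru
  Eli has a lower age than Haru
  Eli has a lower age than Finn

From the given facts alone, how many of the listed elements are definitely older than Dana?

Directly above Dana: Fred, Jade, Zara.
One step further: Sam, Cara, Ravi (6 so far).
One step further: Finn (7 so far).
No other element is forced above Dana by the given relations, so the count is 7.

7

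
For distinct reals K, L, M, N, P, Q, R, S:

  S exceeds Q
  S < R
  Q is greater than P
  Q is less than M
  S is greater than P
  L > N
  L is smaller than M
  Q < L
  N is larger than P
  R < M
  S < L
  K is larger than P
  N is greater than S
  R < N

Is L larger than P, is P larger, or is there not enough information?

Link the given pairs in sequence: P < S; S < R; R < N; N < L.
Chaining these gives P < S < R < N < L.
So L is larger.

L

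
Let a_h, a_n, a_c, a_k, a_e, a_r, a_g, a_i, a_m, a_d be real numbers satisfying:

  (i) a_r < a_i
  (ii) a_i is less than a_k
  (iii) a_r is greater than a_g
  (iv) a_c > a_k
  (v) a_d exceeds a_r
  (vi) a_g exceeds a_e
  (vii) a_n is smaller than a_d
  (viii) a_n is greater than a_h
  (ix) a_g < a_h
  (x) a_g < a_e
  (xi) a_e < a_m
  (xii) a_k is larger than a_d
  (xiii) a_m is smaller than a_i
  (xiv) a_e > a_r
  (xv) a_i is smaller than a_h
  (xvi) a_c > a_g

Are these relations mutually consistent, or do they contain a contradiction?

We have a_e < a_g stated directly, yet also a_g < a_r < a_e by chaining the others — so a_g < a_e. Contradiction.

inconsistent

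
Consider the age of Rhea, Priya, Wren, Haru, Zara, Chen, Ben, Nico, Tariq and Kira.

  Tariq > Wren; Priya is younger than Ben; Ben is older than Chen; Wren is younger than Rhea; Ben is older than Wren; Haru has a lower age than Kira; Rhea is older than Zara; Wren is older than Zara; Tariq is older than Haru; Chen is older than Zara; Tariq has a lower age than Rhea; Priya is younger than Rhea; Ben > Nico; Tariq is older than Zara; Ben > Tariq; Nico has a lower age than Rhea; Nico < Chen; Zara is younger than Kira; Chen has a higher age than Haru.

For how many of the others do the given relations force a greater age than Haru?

The elements the relations force above Haru are Tariq, Rhea, Chen, Ben, Kira — no chain reaches any other.
That is 5.

5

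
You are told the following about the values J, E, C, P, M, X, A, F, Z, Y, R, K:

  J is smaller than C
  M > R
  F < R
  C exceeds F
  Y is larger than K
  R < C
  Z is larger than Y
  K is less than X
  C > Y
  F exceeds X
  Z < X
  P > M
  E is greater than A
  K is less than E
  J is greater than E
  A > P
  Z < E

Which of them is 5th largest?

Piecing the relations together gives one ordering: K < Y < Z < X < F < R < M < P < A < E < J < C.
The 5th largest is P.

P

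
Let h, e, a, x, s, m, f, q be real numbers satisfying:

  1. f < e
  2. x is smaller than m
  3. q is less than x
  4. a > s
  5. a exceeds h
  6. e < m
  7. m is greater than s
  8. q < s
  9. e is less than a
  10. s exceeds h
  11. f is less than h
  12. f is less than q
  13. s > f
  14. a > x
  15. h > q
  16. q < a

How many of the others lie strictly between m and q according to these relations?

The relations place q below m. An element lies strictly between them when it is forced above q and also forced below m.
Above q: {x, h, s, a}. Below m: {f, e, x, h, s}.
Intersection: {x, h, s} — 3.

3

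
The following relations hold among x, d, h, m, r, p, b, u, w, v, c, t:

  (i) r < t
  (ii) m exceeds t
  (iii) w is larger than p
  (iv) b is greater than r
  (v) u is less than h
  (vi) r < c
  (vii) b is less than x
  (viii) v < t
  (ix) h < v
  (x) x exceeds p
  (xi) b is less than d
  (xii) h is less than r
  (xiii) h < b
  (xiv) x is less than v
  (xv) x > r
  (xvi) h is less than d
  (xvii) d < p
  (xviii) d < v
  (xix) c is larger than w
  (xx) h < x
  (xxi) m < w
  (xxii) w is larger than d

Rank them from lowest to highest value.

Nothing is placed below u, so it is least; from there u < h; h < r; r < b; b < d; d < p; p < x; x < v; v < t; t < m; m < w; w < c, each given directly.

u < h < r < b < d < p < x < v < t < m < w < c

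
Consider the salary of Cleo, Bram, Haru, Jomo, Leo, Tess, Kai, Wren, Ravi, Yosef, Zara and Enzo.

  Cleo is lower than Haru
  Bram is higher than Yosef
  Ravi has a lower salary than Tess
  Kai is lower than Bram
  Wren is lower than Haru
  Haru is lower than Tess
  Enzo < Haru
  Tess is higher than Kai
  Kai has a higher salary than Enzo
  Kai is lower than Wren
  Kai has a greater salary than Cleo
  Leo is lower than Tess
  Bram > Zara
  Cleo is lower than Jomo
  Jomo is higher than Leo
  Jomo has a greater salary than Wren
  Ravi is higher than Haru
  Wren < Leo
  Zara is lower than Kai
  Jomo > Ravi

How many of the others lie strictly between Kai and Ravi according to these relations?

The relations place Kai below Ravi. An element lies strictly between them when it is forced above Kai and also forced below Ravi.
Above Kai: {Wren, Leo, Haru, Jomo, Bram, Tess}. Below Ravi: {Zara, Enzo, Cleo, Wren, Haru}.
Intersection: {Wren, Haru} — 2.

2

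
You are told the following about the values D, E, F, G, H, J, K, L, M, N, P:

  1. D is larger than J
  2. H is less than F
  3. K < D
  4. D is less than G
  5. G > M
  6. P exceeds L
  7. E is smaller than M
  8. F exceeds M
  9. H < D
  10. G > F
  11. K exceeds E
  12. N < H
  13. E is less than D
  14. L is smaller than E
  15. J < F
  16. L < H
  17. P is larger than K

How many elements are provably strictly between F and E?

1

Chaining upward from E reaches: K, M, P, D, G.
Chaining downward from F reaches: N, L, H, M, J.
Strictly between E and F are those in both lists: M — 1 element.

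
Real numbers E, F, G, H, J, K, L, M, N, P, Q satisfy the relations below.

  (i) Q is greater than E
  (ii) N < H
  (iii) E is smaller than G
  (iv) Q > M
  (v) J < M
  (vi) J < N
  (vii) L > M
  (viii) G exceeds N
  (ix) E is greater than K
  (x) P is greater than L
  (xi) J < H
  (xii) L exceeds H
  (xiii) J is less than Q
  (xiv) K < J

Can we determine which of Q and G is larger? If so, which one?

Following every chain through Q: below Q we get K, E, J, M.
G is not reached, and no chain runs the other way from G to Q.
So the given relations leave the order of Q and G undetermined.

undetermined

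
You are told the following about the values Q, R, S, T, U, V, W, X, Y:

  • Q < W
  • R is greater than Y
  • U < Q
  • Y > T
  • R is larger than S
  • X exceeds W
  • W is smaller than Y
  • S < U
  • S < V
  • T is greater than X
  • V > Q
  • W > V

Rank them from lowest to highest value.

S < U < Q < V < W < X < T < Y < R

The consecutive links are each given: S < U; U < Q; Q < V; V < W; W < X; X < T; T < Y; Y < R.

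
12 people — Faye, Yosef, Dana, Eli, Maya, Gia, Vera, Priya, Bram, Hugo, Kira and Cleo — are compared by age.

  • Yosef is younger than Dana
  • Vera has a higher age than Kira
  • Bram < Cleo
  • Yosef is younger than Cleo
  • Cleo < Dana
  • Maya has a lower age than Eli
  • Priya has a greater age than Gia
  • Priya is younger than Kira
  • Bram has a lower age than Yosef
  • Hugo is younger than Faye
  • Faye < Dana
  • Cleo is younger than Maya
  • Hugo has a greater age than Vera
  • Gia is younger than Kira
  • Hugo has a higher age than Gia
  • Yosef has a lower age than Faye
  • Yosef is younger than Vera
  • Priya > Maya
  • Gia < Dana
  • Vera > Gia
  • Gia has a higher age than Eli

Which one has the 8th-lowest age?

The consecutive relations fix a unique order: Bram < Yosef < Cleo < Maya < Eli < Gia < Priya < Kira < Vera < Hugo < Faye < Dana.
Counting 8 from the smallest end gives Kira.

Kira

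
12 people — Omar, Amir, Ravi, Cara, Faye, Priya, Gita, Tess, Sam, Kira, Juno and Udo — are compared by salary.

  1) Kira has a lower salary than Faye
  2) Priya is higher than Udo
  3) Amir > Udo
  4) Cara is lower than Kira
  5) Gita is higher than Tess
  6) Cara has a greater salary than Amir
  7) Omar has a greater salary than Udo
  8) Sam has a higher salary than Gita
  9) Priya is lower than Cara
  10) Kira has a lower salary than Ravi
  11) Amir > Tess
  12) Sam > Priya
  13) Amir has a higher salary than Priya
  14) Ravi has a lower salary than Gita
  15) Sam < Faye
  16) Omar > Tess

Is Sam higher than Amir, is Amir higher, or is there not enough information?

The relevant relations are Amir < Cara; Cara < Kira; Kira < Ravi; Ravi < Gita; Gita < Sam.
Chaining these gives Amir < Cara < Kira < Ravi < Gita < Sam.
So Sam is higher.

Sam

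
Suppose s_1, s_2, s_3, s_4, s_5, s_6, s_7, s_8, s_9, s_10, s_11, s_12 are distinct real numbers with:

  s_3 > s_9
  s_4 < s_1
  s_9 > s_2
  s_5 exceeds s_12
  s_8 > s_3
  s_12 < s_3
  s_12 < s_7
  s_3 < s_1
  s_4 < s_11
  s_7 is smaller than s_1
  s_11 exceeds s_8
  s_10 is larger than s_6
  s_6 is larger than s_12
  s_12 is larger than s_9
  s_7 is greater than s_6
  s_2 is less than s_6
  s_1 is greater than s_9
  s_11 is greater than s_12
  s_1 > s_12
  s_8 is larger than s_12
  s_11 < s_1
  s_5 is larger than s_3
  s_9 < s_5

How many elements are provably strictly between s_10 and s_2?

3

The relations place s_2 below s_10. An element lies strictly between them when it is forced above s_2 and also forced below s_10.
Above s_2: {s_9, s_12, s_3, s_6, s_5, s_8, s_7, s_11, s_1}. Below s_10: {s_9, s_12, s_6}.
Intersection: {s_9, s_12, s_6} — 3.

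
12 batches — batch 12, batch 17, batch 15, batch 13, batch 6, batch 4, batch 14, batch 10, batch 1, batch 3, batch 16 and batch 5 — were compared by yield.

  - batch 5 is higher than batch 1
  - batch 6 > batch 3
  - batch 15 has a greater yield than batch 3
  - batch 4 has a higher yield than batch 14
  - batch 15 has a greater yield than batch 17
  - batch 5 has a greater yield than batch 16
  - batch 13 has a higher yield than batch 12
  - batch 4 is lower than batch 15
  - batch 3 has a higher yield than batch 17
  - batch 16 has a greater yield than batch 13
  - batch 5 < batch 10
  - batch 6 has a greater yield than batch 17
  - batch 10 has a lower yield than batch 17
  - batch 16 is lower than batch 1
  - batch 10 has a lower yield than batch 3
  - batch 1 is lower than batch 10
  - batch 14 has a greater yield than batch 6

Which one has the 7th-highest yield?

batch 10

Chaining the given pairs: batch 12 < batch 13 < batch 16 < batch 1 < batch 5 < batch 10 < batch 17 < batch 3 < batch 6 < batch 14 < batch 4 < batch 15.
Counting 7 from the largest end gives batch 10.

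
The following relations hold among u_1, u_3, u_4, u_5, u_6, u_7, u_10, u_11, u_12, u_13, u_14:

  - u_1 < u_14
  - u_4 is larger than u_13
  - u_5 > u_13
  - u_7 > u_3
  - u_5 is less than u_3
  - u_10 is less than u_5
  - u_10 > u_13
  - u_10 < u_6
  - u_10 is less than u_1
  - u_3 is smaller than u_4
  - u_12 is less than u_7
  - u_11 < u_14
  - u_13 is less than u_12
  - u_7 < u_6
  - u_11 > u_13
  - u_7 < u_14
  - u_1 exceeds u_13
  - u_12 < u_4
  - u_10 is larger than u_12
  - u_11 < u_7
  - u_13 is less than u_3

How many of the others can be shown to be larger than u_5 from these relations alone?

5

From u_5 the given relations immediately reach u_3.
From those, u_4, u_7 — 3 in total.
From those, u_6, u_14 — 5 in total.
Nothing else is reachable above u_5; 5 in all.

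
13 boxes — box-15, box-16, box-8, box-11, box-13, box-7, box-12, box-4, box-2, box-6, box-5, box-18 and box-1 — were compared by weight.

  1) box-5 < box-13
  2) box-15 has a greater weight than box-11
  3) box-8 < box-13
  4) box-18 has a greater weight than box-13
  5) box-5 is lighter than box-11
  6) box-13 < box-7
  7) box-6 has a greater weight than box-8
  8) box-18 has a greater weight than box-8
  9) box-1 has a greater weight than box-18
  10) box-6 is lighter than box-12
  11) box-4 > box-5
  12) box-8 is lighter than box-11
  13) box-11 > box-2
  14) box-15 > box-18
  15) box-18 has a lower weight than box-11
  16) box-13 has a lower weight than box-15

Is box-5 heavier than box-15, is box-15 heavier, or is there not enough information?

box-5 < box-13 and box-13 < box-18 give box-5 < box-18.
With box-18 < box-11: box-5 < box-13 < box-18 < box-11.
Then box-11 < box-15 extends the chain to box-15.
So box-15 is heavier.

box-15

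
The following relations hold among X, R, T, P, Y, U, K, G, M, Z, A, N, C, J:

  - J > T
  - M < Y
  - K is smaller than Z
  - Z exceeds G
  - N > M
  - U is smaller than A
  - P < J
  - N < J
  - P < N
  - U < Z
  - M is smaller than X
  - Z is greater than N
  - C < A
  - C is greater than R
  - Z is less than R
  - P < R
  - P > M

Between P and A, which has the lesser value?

Link the given pairs in sequence: P < N; N < Z; Z < R; R < C; C < A.
Chaining these gives P < N < Z < R < C < A.
So P < A; P is the smaller of the two.

P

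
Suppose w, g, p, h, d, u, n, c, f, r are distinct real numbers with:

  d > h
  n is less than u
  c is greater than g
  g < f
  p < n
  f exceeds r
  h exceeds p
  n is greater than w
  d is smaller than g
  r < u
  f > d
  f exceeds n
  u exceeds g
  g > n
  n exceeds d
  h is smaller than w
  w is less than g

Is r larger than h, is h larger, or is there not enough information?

Following every chain through h: above h we get w, d, n, g, f, u, c; below h we get p.
r is not reached, and no chain runs the other way from r to h.
So the given relations leave the order of h and r undetermined.

undetermined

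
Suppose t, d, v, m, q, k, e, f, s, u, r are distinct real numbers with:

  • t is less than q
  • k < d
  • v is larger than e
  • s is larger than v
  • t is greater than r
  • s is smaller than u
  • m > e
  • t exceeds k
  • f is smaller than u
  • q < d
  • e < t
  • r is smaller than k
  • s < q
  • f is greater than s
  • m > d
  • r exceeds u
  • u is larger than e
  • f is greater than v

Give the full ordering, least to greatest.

e < v < s < f < u < r < k < t < q < d < m

Nothing is placed below e, so it is least; from there e < v; v < s; s < f; f < u; u < r; r < k; k < t; t < q; q < d; d < m, each given directly.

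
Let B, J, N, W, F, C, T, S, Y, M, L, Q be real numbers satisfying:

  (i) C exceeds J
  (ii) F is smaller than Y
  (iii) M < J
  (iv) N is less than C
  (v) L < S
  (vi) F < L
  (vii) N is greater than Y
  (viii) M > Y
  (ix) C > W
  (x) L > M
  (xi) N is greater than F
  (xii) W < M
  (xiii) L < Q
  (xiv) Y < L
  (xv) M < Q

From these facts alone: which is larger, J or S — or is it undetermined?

Following every chain through J: above J we get C; below J we get F, Y, W, M.
S is not reached, and no chain runs the other way from S to J.
So the given relations leave the order of J and S undetermined.

undetermined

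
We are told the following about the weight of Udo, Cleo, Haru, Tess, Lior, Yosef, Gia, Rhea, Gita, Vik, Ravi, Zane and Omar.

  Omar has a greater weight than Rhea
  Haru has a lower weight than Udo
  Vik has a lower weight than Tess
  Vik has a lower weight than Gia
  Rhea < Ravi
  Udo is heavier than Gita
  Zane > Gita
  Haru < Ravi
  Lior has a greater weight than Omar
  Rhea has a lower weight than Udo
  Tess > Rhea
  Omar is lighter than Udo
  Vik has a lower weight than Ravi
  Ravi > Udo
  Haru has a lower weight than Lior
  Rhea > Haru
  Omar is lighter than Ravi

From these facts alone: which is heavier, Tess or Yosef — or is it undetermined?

Following every chain through Yosef: nothing is chained to Yosef.
Tess is not reached, and no chain runs the other way from Tess to Yosef.
So the given relations leave the order of Yosef and Tess undetermined.

undetermined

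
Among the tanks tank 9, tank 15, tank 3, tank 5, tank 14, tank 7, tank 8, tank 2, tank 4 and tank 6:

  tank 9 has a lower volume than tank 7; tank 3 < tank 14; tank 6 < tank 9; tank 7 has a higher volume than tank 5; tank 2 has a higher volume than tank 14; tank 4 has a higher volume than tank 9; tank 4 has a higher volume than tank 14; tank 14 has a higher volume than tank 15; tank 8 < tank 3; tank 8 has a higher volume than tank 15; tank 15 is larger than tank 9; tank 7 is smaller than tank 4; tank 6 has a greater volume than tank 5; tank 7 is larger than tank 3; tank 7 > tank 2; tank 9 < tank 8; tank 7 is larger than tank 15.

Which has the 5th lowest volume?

Piecing the relations together gives one ordering: tank 5 < tank 6 < tank 9 < tank 15 < tank 8 < tank 3 < tank 14 < tank 2 < tank 7 < tank 4.
Counting 5 from the smallest end gives tank 8.

tank 8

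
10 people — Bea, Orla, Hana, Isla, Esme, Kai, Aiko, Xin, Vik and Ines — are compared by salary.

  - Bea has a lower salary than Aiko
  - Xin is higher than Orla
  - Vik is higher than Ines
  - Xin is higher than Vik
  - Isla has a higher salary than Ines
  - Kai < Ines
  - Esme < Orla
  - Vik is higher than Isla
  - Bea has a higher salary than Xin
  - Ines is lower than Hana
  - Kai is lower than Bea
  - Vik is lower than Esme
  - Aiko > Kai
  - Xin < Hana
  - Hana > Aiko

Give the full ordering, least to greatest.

The consecutive links are each given: Kai < Ines; Ines < Isla; Isla < Vik; Vik < Esme; Esme < Orla; Orla < Xin; Xin < Bea; Bea < Aiko; Aiko < Hana.

Kai < Ines < Isla < Vik < Esme < Orla < Xin < Bea < Aiko < Hana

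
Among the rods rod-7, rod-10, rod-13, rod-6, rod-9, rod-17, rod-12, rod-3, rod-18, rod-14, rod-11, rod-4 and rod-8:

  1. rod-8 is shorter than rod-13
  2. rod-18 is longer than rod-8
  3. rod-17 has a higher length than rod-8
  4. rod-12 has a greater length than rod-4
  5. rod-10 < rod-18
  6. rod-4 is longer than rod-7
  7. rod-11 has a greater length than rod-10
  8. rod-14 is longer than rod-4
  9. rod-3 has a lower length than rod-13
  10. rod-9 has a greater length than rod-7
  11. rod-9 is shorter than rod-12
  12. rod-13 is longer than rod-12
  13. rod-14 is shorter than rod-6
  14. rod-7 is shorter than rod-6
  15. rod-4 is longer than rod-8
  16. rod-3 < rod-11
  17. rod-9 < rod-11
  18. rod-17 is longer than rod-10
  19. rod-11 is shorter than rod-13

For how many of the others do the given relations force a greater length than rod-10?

Directly above rod-10: rod-18, rod-11, rod-17.
One step further: rod-13 (4 so far).
No other element is forced above rod-10 by the given relations, so the count is 4.

4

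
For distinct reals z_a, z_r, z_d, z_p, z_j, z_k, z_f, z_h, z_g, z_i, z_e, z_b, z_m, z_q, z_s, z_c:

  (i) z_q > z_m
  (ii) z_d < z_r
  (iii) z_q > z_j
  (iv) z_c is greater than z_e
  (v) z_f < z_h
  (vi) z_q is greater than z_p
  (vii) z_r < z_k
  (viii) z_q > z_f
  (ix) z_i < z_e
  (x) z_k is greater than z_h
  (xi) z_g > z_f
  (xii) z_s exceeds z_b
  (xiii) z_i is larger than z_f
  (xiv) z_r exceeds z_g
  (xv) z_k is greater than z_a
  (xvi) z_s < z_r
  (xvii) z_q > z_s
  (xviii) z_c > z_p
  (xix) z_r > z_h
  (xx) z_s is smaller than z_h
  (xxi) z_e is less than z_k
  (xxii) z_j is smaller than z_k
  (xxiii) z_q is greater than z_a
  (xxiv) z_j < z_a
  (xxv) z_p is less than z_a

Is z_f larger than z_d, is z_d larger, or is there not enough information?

Following every chain through z_d: above z_d we get z_r, z_k.
z_f is not reached, and no chain runs the other way from z_f to z_d.
So the given relations leave the order of z_d and z_f undetermined.

undetermined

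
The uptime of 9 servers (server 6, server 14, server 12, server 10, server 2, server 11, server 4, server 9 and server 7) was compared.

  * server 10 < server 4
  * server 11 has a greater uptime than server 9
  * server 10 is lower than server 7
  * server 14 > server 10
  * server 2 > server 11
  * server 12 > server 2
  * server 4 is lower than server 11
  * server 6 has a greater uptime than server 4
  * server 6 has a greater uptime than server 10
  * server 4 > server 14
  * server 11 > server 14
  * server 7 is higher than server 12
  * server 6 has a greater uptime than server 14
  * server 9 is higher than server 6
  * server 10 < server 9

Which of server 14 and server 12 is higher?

The relevant relations are server 14 < server 4; server 4 < server 6; server 6 < server 9; server 9 < server 11; server 11 < server 2; server 2 < server 12.
Together: server 14 < server 4 < server 6 < server 9 < server 11 < server 2 < server 12.
So server 14 < server 12; server 12 is the higher of the two.

server 12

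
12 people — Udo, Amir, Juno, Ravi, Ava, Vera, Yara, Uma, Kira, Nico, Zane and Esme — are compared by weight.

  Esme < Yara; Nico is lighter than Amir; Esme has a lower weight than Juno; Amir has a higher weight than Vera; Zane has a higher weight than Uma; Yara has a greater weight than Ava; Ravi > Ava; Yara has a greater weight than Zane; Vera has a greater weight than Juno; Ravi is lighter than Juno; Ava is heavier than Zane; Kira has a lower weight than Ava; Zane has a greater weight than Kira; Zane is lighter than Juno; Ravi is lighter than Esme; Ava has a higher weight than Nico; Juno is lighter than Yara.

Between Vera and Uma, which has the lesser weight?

Uma

Uma < Zane and Zane < Ava give Uma < Ava.
Then Ava < Ravi extends the chain to Ravi.
With Ravi < Esme: Uma < Zane < Ava < Ravi < Esme.
Then Esme < Juno extends the chain to Juno.
With Juno < Vera: Uma < Zane < Ava < Ravi < Esme < Juno < Vera.
So Uma < Vera; Uma is the lighter of the two.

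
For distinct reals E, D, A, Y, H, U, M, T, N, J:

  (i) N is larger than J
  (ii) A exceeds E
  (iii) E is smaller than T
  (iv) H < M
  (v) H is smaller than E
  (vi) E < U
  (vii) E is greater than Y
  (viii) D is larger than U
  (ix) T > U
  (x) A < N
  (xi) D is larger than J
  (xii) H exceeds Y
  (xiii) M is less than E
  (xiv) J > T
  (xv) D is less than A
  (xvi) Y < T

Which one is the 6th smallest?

Piecing the relations together gives one ordering: Y < H < M < E < U < T < J < D < A < N.
Counting 6 from the smallest end gives T.

T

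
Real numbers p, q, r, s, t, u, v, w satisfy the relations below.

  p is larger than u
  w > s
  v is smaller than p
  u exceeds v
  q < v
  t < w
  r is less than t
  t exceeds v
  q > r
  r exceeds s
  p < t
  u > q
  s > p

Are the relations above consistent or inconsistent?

Chaining the given relations yields q < v < u < p < s < r, so q < r. But one relation states r < q. These cannot both hold.

inconsistent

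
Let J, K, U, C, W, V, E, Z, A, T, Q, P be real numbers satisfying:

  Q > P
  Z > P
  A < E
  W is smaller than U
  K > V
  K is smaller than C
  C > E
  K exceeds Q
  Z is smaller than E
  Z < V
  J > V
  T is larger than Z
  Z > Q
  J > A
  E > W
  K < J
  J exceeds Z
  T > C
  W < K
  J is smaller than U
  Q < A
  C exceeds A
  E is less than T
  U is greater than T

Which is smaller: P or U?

P < Q and Q < Z give P < Z.
With Z < E: P < Q < Z < E.
Then E < C extends the chain to C.
Then C < T extends the chain to T.
With T < U: P < Q < Z < E < C < T < U.
So P < U; P is the smaller of the two.

P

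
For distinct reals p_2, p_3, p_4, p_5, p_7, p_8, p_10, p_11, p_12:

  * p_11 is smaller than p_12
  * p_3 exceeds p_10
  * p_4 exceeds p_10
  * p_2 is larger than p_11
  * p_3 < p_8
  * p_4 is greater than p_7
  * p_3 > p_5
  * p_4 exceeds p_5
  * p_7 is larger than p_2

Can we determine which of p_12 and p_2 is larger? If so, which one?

undetermined

Following every chain through p_12: below p_12 we get p_11.
p_2 is not reached, and no chain runs the other way from p_2 to p_12.
So the given relations leave the order of p_12 and p_2 undetermined.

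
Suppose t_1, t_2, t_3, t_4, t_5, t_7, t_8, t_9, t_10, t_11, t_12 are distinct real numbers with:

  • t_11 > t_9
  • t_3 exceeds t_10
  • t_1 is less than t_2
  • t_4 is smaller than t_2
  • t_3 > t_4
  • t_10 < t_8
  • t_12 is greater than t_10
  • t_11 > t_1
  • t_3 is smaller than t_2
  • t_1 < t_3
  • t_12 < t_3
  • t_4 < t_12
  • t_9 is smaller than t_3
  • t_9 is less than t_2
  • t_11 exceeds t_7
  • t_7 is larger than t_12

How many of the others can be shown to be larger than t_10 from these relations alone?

From t_10 the given relations immediately reach t_8, t_12, t_3.
From those, t_7, t_2 — 5 in total.
From those, t_11 — 6 in total.
No other element is forced above t_10 by the given relations, so the count is 6.

6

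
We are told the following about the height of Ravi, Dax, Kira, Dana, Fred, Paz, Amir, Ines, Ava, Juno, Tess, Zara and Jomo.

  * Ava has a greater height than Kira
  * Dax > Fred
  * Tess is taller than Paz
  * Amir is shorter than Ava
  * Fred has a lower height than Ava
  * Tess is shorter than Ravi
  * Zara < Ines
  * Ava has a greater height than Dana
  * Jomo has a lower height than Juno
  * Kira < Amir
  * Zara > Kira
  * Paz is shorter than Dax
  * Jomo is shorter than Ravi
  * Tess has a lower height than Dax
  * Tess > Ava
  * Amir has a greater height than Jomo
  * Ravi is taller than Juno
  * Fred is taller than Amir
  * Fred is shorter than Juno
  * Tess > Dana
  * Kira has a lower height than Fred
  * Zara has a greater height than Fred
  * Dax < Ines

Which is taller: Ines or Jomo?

Link the given pairs in sequence: Jomo < Amir; Amir < Fred; Fred < Ava; Ava < Tess; Tess < Dax; Dax < Ines.
Together: Jomo < Amir < Fred < Ava < Tess < Dax < Ines.
So Jomo < Ines; Ines is the taller of the two.

Ines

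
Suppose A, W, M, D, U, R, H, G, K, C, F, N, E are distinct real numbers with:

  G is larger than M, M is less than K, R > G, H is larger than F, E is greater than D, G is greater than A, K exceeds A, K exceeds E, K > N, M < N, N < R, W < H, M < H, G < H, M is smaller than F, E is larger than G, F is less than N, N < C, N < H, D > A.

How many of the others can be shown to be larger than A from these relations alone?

6

From A the given relations immediately reach G, D, K.
From those, R, H, E — 6 in total.
Nothing else is reachable above A; 6 in all.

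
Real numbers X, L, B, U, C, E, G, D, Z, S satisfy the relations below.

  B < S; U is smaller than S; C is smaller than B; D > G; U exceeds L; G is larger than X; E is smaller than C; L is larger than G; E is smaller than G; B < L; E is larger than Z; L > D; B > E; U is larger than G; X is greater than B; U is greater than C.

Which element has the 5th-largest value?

Chaining the given pairs: Z < E < C < B < X < G < D < L < U < S.
The 5th largest is G.

G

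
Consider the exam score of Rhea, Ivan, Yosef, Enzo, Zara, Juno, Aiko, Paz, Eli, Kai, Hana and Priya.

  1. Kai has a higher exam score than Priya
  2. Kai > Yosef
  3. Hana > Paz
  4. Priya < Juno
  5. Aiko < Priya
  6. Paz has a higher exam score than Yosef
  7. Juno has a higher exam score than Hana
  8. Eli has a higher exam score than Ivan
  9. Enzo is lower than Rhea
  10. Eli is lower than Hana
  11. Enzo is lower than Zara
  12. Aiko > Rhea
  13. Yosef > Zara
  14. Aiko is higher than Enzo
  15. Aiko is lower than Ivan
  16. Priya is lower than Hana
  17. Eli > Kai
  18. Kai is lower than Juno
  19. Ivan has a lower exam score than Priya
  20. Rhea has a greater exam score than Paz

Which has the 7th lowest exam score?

Piecing the relations together gives one ordering: Enzo < Zara < Yosef < Paz < Rhea < Aiko < Ivan < Priya < Kai < Eli < Hana < Juno.
Counting 7 from the smallest end gives Ivan.

Ivan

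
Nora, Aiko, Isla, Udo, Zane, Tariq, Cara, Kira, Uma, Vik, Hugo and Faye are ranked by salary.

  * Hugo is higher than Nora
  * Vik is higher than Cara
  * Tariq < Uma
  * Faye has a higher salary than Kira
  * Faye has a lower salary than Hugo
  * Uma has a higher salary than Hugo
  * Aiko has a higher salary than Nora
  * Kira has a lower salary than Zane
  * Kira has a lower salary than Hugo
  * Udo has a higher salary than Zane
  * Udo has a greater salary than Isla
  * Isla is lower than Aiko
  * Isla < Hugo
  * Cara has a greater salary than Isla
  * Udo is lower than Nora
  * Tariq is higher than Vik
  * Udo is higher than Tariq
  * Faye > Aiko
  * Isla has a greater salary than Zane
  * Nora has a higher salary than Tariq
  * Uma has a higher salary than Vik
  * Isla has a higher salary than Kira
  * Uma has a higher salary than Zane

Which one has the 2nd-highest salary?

Chaining the given pairs: Kira < Zane < Isla < Cara < Vik < Tariq < Udo < Nora < Aiko < Faye < Hugo < Uma.
Counting 2 from the largest end gives Hugo.

Hugo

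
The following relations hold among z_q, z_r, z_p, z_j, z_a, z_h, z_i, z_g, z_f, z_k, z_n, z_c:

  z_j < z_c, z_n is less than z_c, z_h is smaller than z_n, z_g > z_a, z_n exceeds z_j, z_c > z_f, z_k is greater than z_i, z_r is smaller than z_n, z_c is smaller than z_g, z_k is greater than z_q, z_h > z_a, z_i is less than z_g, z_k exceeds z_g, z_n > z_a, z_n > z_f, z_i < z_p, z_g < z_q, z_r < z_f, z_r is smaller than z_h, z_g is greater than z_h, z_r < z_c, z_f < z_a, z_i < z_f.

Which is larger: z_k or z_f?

z_f < z_a < z_h < z_n < z_c < z_g < z_q < z_k, by transitivity through z_a, z_h, z_n, z_c, z_g, z_q.
So z_f < z_k; z_k is the larger of the two.

z_k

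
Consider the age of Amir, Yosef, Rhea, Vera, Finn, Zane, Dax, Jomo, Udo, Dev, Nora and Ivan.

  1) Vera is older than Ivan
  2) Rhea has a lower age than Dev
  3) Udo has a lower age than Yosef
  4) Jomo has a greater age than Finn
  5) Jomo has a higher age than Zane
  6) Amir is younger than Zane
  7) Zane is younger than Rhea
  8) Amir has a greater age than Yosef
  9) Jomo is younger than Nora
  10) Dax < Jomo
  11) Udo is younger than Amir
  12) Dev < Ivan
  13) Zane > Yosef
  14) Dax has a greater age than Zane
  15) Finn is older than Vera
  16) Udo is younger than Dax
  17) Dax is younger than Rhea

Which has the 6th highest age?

Dev

Chaining the given pairs: Udo < Yosef < Amir < Zane < Dax < Rhea < Dev < Ivan < Vera < Finn < Jomo < Nora.
Counting 6 from the largest end gives Dev.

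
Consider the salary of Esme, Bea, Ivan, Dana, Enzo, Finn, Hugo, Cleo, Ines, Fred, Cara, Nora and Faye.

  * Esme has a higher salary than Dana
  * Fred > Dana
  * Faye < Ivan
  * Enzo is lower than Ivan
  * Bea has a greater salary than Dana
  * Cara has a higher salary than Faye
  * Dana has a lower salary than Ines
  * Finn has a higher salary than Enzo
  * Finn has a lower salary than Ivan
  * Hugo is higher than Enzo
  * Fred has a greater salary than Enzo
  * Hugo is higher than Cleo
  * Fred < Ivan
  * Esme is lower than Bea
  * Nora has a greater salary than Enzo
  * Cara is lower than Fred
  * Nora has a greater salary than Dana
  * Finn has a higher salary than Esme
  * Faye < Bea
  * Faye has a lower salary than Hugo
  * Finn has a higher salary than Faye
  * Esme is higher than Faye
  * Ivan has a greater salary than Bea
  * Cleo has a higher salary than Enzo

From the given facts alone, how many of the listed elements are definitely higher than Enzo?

From Enzo the given relations immediately reach Cleo, Nora, Finn, Hugo, Fred, Ivan.
Nothing else is reachable above Enzo; 6 in all.

6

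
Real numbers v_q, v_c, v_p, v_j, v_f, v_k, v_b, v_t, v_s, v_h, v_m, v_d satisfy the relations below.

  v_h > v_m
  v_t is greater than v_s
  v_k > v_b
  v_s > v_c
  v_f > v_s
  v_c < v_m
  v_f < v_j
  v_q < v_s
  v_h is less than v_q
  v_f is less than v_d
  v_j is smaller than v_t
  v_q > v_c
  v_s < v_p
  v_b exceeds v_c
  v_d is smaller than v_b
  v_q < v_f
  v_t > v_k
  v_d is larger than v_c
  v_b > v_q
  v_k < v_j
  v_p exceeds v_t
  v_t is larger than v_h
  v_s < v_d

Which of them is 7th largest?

v_f

Piecing the relations together gives one ordering: v_c < v_m < v_h < v_q < v_s < v_f < v_d < v_b < v_k < v_j < v_t < v_p.
The 7th largest is v_f.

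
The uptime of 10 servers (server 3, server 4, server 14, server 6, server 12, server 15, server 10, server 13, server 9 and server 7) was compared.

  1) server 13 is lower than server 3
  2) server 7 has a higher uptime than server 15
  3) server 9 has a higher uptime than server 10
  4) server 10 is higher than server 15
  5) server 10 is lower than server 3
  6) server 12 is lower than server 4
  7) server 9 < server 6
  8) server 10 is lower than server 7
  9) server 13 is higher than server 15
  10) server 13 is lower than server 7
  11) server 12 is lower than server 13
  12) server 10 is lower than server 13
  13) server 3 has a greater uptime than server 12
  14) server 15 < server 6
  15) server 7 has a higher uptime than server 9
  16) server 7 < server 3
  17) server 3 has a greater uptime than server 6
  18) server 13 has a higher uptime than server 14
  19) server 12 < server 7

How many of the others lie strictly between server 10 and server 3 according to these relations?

Chaining upward from server 10 reaches: server 9, server 6, server 13, server 7.
Chaining downward from server 3 reaches: server 12, server 15, server 14, server 9, server 6, server 13, server 7.
Strictly between server 10 and server 3 are those in both lists: server 9, server 6, server 13, server 7 — 4 elements.

4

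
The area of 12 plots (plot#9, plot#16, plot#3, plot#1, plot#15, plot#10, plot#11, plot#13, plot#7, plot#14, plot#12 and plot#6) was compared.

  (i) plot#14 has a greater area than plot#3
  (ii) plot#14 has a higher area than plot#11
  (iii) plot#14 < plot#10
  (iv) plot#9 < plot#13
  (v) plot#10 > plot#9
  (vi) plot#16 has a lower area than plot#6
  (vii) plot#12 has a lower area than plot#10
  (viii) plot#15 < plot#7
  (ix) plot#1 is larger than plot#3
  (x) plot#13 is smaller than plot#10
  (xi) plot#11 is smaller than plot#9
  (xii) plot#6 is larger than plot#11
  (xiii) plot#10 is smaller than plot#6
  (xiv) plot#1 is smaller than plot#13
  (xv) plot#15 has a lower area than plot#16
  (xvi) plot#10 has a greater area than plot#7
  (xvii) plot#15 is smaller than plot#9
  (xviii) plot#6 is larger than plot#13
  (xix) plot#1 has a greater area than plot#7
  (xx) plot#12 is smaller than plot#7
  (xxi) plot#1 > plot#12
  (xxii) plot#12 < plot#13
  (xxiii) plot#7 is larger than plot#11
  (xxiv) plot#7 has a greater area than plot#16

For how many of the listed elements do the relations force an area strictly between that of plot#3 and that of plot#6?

The relations place plot#3 below plot#6. An element lies strictly between them when it is forced above plot#3 and also forced below plot#6.
Above plot#3: {plot#14, plot#1, plot#13, plot#10}. Below plot#6: {plot#11, plot#15, plot#12, plot#16, plot#9, plot#14, plot#7, plot#1, plot#13, plot#10}.
Intersection: {plot#14, plot#1, plot#13, plot#10} — 4.

4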